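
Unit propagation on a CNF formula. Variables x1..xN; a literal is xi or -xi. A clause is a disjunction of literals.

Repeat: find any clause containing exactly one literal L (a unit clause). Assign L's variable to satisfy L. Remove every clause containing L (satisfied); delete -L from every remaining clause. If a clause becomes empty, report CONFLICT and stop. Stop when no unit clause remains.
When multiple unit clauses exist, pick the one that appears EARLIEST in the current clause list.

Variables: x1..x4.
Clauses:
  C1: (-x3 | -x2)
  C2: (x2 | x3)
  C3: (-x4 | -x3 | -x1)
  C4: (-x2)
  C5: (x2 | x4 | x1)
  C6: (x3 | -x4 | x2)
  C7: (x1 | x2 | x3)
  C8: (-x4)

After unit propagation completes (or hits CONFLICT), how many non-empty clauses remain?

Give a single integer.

unit clause [-2] forces x2=F; simplify:
  drop 2 from [2, 3] -> [3]
  drop 2 from [2, 4, 1] -> [4, 1]
  drop 2 from [3, -4, 2] -> [3, -4]
  drop 2 from [1, 2, 3] -> [1, 3]
  satisfied 2 clause(s); 6 remain; assigned so far: [2]
unit clause [3] forces x3=T; simplify:
  drop -3 from [-4, -3, -1] -> [-4, -1]
  satisfied 3 clause(s); 3 remain; assigned so far: [2, 3]
unit clause [-4] forces x4=F; simplify:
  drop 4 from [4, 1] -> [1]
  satisfied 2 clause(s); 1 remain; assigned so far: [2, 3, 4]
unit clause [1] forces x1=T; simplify:
  satisfied 1 clause(s); 0 remain; assigned so far: [1, 2, 3, 4]

Answer: 0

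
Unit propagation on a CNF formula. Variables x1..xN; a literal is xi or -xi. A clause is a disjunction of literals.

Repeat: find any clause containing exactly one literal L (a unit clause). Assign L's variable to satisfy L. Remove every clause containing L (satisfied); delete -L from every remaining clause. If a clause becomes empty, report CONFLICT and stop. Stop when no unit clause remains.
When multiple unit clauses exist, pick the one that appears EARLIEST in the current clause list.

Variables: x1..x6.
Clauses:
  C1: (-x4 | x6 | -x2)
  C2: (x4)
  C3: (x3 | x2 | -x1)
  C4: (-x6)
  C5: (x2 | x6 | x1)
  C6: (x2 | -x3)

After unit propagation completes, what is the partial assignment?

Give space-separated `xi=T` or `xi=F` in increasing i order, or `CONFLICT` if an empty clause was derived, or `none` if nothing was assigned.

unit clause [4] forces x4=T; simplify:
  drop -4 from [-4, 6, -2] -> [6, -2]
  satisfied 1 clause(s); 5 remain; assigned so far: [4]
unit clause [-6] forces x6=F; simplify:
  drop 6 from [6, -2] -> [-2]
  drop 6 from [2, 6, 1] -> [2, 1]
  satisfied 1 clause(s); 4 remain; assigned so far: [4, 6]
unit clause [-2] forces x2=F; simplify:
  drop 2 from [3, 2, -1] -> [3, -1]
  drop 2 from [2, 1] -> [1]
  drop 2 from [2, -3] -> [-3]
  satisfied 1 clause(s); 3 remain; assigned so far: [2, 4, 6]
unit clause [1] forces x1=T; simplify:
  drop -1 from [3, -1] -> [3]
  satisfied 1 clause(s); 2 remain; assigned so far: [1, 2, 4, 6]
unit clause [3] forces x3=T; simplify:
  drop -3 from [-3] -> [] (empty!)
  satisfied 1 clause(s); 1 remain; assigned so far: [1, 2, 3, 4, 6]
CONFLICT (empty clause)

Answer: CONFLICT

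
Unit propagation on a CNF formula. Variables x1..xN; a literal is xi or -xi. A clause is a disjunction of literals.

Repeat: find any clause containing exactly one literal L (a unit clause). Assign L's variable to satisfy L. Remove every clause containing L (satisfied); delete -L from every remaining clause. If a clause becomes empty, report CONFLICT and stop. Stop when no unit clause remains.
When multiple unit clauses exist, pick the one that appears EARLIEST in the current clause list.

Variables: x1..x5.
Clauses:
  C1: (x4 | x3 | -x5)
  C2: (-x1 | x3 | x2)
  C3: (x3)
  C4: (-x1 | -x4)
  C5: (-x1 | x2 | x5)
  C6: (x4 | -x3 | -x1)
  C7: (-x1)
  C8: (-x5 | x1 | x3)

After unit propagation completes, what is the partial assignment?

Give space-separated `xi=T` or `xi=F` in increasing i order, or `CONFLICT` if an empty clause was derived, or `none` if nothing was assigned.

Answer: x1=F x3=T

Derivation:
unit clause [3] forces x3=T; simplify:
  drop -3 from [4, -3, -1] -> [4, -1]
  satisfied 4 clause(s); 4 remain; assigned so far: [3]
unit clause [-1] forces x1=F; simplify:
  satisfied 4 clause(s); 0 remain; assigned so far: [1, 3]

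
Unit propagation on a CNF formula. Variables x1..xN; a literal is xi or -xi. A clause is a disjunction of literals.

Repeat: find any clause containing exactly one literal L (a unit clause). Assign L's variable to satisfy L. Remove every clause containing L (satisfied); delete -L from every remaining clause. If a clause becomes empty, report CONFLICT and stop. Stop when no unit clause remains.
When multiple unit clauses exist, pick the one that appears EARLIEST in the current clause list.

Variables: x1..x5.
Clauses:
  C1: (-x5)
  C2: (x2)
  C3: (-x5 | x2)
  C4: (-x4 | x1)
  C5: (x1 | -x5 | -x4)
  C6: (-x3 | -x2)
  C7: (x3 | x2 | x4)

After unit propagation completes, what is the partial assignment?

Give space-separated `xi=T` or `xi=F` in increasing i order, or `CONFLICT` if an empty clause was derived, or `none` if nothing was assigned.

Answer: x2=T x3=F x5=F

Derivation:
unit clause [-5] forces x5=F; simplify:
  satisfied 3 clause(s); 4 remain; assigned so far: [5]
unit clause [2] forces x2=T; simplify:
  drop -2 from [-3, -2] -> [-3]
  satisfied 2 clause(s); 2 remain; assigned so far: [2, 5]
unit clause [-3] forces x3=F; simplify:
  satisfied 1 clause(s); 1 remain; assigned so far: [2, 3, 5]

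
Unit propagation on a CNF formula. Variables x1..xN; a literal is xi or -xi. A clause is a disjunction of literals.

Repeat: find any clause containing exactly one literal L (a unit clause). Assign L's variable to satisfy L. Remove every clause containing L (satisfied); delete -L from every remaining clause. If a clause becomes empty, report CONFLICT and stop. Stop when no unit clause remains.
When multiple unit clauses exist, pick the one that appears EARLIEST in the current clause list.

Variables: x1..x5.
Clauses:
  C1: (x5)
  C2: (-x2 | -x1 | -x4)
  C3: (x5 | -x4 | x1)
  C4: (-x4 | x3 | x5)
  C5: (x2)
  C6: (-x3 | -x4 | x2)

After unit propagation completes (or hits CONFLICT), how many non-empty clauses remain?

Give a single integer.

unit clause [5] forces x5=T; simplify:
  satisfied 3 clause(s); 3 remain; assigned so far: [5]
unit clause [2] forces x2=T; simplify:
  drop -2 from [-2, -1, -4] -> [-1, -4]
  satisfied 2 clause(s); 1 remain; assigned so far: [2, 5]

Answer: 1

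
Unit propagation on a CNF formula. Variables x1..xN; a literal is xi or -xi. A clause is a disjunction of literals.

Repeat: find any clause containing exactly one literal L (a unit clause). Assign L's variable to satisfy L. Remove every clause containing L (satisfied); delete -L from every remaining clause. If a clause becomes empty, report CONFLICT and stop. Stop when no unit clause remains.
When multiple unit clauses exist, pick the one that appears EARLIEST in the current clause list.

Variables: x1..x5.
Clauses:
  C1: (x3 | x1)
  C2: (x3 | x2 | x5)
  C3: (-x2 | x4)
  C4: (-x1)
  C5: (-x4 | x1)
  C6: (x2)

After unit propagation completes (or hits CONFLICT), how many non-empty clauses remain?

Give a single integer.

unit clause [-1] forces x1=F; simplify:
  drop 1 from [3, 1] -> [3]
  drop 1 from [-4, 1] -> [-4]
  satisfied 1 clause(s); 5 remain; assigned so far: [1]
unit clause [3] forces x3=T; simplify:
  satisfied 2 clause(s); 3 remain; assigned so far: [1, 3]
unit clause [-4] forces x4=F; simplify:
  drop 4 from [-2, 4] -> [-2]
  satisfied 1 clause(s); 2 remain; assigned so far: [1, 3, 4]
unit clause [-2] forces x2=F; simplify:
  drop 2 from [2] -> [] (empty!)
  satisfied 1 clause(s); 1 remain; assigned so far: [1, 2, 3, 4]
CONFLICT (empty clause)

Answer: 0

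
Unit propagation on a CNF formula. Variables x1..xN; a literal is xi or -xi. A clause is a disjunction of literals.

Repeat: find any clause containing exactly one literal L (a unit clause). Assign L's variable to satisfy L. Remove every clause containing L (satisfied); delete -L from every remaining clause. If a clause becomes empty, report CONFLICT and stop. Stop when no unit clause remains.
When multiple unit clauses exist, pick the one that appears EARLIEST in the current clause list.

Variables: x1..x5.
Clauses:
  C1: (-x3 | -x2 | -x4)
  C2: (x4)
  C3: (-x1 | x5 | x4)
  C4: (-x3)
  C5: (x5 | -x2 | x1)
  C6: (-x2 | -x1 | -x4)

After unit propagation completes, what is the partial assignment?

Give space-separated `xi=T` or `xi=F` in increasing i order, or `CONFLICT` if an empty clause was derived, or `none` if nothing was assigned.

Answer: x3=F x4=T

Derivation:
unit clause [4] forces x4=T; simplify:
  drop -4 from [-3, -2, -4] -> [-3, -2]
  drop -4 from [-2, -1, -4] -> [-2, -1]
  satisfied 2 clause(s); 4 remain; assigned so far: [4]
unit clause [-3] forces x3=F; simplify:
  satisfied 2 clause(s); 2 remain; assigned so far: [3, 4]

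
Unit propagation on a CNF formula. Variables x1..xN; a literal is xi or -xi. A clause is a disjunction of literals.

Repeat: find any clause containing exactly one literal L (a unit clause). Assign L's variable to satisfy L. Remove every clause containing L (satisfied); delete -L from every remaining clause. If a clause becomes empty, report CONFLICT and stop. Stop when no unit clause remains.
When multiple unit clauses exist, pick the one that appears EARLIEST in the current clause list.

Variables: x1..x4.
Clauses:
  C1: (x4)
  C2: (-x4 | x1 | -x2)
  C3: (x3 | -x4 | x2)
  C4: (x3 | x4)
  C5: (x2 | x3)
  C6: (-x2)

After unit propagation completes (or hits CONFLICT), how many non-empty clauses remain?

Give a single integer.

Answer: 0

Derivation:
unit clause [4] forces x4=T; simplify:
  drop -4 from [-4, 1, -2] -> [1, -2]
  drop -4 from [3, -4, 2] -> [3, 2]
  satisfied 2 clause(s); 4 remain; assigned so far: [4]
unit clause [-2] forces x2=F; simplify:
  drop 2 from [3, 2] -> [3]
  drop 2 from [2, 3] -> [3]
  satisfied 2 clause(s); 2 remain; assigned so far: [2, 4]
unit clause [3] forces x3=T; simplify:
  satisfied 2 clause(s); 0 remain; assigned so far: [2, 3, 4]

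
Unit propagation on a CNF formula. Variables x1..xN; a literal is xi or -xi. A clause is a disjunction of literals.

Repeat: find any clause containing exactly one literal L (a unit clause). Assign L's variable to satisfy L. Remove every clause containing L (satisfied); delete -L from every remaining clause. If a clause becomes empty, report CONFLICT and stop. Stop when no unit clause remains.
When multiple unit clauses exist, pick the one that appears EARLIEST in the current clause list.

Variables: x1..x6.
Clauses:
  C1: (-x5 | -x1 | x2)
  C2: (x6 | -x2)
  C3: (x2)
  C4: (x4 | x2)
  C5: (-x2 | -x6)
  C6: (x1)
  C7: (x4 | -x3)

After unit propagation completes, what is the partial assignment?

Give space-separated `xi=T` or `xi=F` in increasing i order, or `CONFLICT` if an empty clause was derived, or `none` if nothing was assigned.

Answer: CONFLICT

Derivation:
unit clause [2] forces x2=T; simplify:
  drop -2 from [6, -2] -> [6]
  drop -2 from [-2, -6] -> [-6]
  satisfied 3 clause(s); 4 remain; assigned so far: [2]
unit clause [6] forces x6=T; simplify:
  drop -6 from [-6] -> [] (empty!)
  satisfied 1 clause(s); 3 remain; assigned so far: [2, 6]
CONFLICT (empty clause)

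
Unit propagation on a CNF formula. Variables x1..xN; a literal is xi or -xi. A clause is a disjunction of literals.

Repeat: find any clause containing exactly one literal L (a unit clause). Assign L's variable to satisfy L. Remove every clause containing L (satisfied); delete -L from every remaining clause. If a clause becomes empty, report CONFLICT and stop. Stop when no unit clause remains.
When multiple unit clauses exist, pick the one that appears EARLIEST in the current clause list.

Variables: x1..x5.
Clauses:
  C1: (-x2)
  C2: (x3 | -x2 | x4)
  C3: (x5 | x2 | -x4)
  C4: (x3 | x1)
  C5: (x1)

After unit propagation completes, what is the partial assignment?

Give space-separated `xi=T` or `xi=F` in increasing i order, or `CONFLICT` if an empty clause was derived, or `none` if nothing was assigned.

Answer: x1=T x2=F

Derivation:
unit clause [-2] forces x2=F; simplify:
  drop 2 from [5, 2, -4] -> [5, -4]
  satisfied 2 clause(s); 3 remain; assigned so far: [2]
unit clause [1] forces x1=T; simplify:
  satisfied 2 clause(s); 1 remain; assigned so far: [1, 2]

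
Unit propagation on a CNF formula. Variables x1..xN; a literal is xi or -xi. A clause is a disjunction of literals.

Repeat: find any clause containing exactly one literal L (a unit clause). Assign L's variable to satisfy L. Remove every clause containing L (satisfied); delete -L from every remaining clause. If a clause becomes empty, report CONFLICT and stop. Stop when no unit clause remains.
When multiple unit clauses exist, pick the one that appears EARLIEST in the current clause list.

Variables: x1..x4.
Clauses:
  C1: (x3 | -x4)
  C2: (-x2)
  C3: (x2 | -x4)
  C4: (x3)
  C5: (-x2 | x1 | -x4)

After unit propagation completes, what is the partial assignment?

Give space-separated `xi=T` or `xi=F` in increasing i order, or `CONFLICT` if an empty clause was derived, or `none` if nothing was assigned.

Answer: x2=F x3=T x4=F

Derivation:
unit clause [-2] forces x2=F; simplify:
  drop 2 from [2, -4] -> [-4]
  satisfied 2 clause(s); 3 remain; assigned so far: [2]
unit clause [-4] forces x4=F; simplify:
  satisfied 2 clause(s); 1 remain; assigned so far: [2, 4]
unit clause [3] forces x3=T; simplify:
  satisfied 1 clause(s); 0 remain; assigned so far: [2, 3, 4]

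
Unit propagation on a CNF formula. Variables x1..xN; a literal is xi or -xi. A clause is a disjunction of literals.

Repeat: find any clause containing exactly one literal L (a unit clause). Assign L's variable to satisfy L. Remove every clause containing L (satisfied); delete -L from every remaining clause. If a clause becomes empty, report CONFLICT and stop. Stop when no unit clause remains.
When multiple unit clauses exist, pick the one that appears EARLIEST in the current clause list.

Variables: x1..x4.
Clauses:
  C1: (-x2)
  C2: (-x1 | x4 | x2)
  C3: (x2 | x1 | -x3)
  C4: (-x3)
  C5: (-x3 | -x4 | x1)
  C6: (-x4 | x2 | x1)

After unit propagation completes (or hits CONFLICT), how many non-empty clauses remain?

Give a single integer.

unit clause [-2] forces x2=F; simplify:
  drop 2 from [-1, 4, 2] -> [-1, 4]
  drop 2 from [2, 1, -3] -> [1, -3]
  drop 2 from [-4, 2, 1] -> [-4, 1]
  satisfied 1 clause(s); 5 remain; assigned so far: [2]
unit clause [-3] forces x3=F; simplify:
  satisfied 3 clause(s); 2 remain; assigned so far: [2, 3]

Answer: 2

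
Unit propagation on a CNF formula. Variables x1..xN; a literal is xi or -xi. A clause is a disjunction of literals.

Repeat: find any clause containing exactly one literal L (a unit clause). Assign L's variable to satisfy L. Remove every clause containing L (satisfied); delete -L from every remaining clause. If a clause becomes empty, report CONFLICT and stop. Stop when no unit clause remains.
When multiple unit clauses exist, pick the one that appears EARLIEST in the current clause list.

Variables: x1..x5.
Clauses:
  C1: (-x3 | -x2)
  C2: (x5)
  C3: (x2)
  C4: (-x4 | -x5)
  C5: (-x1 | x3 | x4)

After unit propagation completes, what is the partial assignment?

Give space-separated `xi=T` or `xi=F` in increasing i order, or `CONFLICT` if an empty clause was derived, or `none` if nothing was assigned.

unit clause [5] forces x5=T; simplify:
  drop -5 from [-4, -5] -> [-4]
  satisfied 1 clause(s); 4 remain; assigned so far: [5]
unit clause [2] forces x2=T; simplify:
  drop -2 from [-3, -2] -> [-3]
  satisfied 1 clause(s); 3 remain; assigned so far: [2, 5]
unit clause [-3] forces x3=F; simplify:
  drop 3 from [-1, 3, 4] -> [-1, 4]
  satisfied 1 clause(s); 2 remain; assigned so far: [2, 3, 5]
unit clause [-4] forces x4=F; simplify:
  drop 4 from [-1, 4] -> [-1]
  satisfied 1 clause(s); 1 remain; assigned so far: [2, 3, 4, 5]
unit clause [-1] forces x1=F; simplify:
  satisfied 1 clause(s); 0 remain; assigned so far: [1, 2, 3, 4, 5]

Answer: x1=F x2=T x3=F x4=F x5=T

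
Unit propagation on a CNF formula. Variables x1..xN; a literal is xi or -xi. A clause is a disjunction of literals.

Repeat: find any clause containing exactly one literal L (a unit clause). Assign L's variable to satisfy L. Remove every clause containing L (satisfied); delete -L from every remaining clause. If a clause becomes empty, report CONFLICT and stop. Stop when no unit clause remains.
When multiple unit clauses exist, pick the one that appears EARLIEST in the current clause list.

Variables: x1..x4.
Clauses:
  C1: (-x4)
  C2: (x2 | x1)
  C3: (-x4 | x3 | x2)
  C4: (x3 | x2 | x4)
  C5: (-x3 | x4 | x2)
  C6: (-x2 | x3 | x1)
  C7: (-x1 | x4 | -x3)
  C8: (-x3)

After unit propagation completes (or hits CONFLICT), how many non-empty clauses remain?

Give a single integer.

unit clause [-4] forces x4=F; simplify:
  drop 4 from [3, 2, 4] -> [3, 2]
  drop 4 from [-3, 4, 2] -> [-3, 2]
  drop 4 from [-1, 4, -3] -> [-1, -3]
  satisfied 2 clause(s); 6 remain; assigned so far: [4]
unit clause [-3] forces x3=F; simplify:
  drop 3 from [3, 2] -> [2]
  drop 3 from [-2, 3, 1] -> [-2, 1]
  satisfied 3 clause(s); 3 remain; assigned so far: [3, 4]
unit clause [2] forces x2=T; simplify:
  drop -2 from [-2, 1] -> [1]
  satisfied 2 clause(s); 1 remain; assigned so far: [2, 3, 4]
unit clause [1] forces x1=T; simplify:
  satisfied 1 clause(s); 0 remain; assigned so far: [1, 2, 3, 4]

Answer: 0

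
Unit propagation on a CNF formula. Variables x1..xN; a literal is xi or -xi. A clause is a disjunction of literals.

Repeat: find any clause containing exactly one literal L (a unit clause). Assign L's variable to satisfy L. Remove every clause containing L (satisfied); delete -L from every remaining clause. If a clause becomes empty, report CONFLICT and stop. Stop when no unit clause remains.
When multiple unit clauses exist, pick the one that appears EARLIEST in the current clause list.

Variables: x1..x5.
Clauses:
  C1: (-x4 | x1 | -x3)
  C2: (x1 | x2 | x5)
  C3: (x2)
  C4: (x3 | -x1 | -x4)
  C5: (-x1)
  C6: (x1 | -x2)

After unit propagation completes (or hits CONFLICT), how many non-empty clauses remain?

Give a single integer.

Answer: 1

Derivation:
unit clause [2] forces x2=T; simplify:
  drop -2 from [1, -2] -> [1]
  satisfied 2 clause(s); 4 remain; assigned so far: [2]
unit clause [-1] forces x1=F; simplify:
  drop 1 from [-4, 1, -3] -> [-4, -3]
  drop 1 from [1] -> [] (empty!)
  satisfied 2 clause(s); 2 remain; assigned so far: [1, 2]
CONFLICT (empty clause)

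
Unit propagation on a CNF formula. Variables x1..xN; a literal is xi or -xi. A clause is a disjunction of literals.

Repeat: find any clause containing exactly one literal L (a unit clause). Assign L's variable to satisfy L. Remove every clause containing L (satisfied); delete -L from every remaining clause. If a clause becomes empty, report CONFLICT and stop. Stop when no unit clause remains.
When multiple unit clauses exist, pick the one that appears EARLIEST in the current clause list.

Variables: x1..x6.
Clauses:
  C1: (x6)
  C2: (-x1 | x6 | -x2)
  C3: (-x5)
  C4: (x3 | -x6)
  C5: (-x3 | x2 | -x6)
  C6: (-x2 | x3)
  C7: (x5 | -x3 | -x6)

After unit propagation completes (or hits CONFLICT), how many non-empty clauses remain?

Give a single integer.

unit clause [6] forces x6=T; simplify:
  drop -6 from [3, -6] -> [3]
  drop -6 from [-3, 2, -6] -> [-3, 2]
  drop -6 from [5, -3, -6] -> [5, -3]
  satisfied 2 clause(s); 5 remain; assigned so far: [6]
unit clause [-5] forces x5=F; simplify:
  drop 5 from [5, -3] -> [-3]
  satisfied 1 clause(s); 4 remain; assigned so far: [5, 6]
unit clause [3] forces x3=T; simplify:
  drop -3 from [-3, 2] -> [2]
  drop -3 from [-3] -> [] (empty!)
  satisfied 2 clause(s); 2 remain; assigned so far: [3, 5, 6]
CONFLICT (empty clause)

Answer: 1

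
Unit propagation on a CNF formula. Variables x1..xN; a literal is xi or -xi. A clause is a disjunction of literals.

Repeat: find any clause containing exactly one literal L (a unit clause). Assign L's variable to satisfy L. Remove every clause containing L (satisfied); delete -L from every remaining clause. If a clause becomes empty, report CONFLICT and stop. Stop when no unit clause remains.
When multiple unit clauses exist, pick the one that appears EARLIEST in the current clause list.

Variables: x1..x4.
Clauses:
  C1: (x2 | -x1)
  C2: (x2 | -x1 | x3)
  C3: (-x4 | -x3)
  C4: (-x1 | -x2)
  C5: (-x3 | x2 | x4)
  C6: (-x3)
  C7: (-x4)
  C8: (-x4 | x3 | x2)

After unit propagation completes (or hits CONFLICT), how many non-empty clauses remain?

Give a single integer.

Answer: 3

Derivation:
unit clause [-3] forces x3=F; simplify:
  drop 3 from [2, -1, 3] -> [2, -1]
  drop 3 from [-4, 3, 2] -> [-4, 2]
  satisfied 3 clause(s); 5 remain; assigned so far: [3]
unit clause [-4] forces x4=F; simplify:
  satisfied 2 clause(s); 3 remain; assigned so far: [3, 4]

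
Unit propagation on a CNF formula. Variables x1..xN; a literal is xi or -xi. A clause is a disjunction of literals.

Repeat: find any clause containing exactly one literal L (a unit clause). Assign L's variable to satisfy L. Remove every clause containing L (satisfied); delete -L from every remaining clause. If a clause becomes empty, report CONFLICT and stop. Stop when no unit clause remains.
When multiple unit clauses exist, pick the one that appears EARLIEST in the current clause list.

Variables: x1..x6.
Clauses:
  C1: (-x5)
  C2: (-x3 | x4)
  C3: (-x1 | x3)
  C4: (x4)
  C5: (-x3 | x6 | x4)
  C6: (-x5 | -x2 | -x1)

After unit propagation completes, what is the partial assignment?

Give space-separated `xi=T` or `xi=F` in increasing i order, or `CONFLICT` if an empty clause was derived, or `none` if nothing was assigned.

unit clause [-5] forces x5=F; simplify:
  satisfied 2 clause(s); 4 remain; assigned so far: [5]
unit clause [4] forces x4=T; simplify:
  satisfied 3 clause(s); 1 remain; assigned so far: [4, 5]

Answer: x4=T x5=F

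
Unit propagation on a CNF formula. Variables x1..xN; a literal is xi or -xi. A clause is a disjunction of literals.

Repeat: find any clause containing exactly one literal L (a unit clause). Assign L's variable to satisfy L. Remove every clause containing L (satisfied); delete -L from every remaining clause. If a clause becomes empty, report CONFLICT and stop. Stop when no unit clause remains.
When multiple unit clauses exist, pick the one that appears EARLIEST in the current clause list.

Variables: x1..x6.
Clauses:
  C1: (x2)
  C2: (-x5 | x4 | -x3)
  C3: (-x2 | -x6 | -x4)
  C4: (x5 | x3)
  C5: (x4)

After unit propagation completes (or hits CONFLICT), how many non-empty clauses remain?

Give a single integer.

Answer: 1

Derivation:
unit clause [2] forces x2=T; simplify:
  drop -2 from [-2, -6, -4] -> [-6, -4]
  satisfied 1 clause(s); 4 remain; assigned so far: [2]
unit clause [4] forces x4=T; simplify:
  drop -4 from [-6, -4] -> [-6]
  satisfied 2 clause(s); 2 remain; assigned so far: [2, 4]
unit clause [-6] forces x6=F; simplify:
  satisfied 1 clause(s); 1 remain; assigned so far: [2, 4, 6]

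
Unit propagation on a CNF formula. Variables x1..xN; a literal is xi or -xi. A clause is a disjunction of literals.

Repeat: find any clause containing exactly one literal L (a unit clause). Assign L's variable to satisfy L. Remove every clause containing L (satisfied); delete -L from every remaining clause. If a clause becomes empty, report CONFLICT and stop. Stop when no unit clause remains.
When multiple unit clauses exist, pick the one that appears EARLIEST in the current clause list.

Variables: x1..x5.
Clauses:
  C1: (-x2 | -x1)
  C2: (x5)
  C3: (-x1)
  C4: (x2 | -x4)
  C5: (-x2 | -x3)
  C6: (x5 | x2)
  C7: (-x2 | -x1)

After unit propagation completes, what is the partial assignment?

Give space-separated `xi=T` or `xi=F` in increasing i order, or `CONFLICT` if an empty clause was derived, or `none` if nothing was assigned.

unit clause [5] forces x5=T; simplify:
  satisfied 2 clause(s); 5 remain; assigned so far: [5]
unit clause [-1] forces x1=F; simplify:
  satisfied 3 clause(s); 2 remain; assigned so far: [1, 5]

Answer: x1=F x5=T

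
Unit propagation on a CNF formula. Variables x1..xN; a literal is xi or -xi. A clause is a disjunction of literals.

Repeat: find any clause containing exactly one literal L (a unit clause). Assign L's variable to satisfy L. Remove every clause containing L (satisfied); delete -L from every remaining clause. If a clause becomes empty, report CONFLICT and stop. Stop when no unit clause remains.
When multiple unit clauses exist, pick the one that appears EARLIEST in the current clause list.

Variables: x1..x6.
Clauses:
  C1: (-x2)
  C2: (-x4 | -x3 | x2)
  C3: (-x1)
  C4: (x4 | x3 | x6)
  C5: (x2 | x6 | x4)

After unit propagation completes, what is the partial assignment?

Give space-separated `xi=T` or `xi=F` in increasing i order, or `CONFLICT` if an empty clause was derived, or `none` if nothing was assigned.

Answer: x1=F x2=F

Derivation:
unit clause [-2] forces x2=F; simplify:
  drop 2 from [-4, -3, 2] -> [-4, -3]
  drop 2 from [2, 6, 4] -> [6, 4]
  satisfied 1 clause(s); 4 remain; assigned so far: [2]
unit clause [-1] forces x1=F; simplify:
  satisfied 1 clause(s); 3 remain; assigned so far: [1, 2]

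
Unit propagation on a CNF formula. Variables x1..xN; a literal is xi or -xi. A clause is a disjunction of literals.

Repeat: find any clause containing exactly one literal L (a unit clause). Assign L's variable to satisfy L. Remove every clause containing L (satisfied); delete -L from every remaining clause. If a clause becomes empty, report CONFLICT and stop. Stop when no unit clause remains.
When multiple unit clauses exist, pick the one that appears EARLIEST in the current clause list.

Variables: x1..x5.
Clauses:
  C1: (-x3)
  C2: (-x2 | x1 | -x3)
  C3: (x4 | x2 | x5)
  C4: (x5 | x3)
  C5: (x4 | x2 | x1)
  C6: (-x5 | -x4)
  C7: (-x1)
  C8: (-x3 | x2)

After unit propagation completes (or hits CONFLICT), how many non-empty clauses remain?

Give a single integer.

unit clause [-3] forces x3=F; simplify:
  drop 3 from [5, 3] -> [5]
  satisfied 3 clause(s); 5 remain; assigned so far: [3]
unit clause [5] forces x5=T; simplify:
  drop -5 from [-5, -4] -> [-4]
  satisfied 2 clause(s); 3 remain; assigned so far: [3, 5]
unit clause [-4] forces x4=F; simplify:
  drop 4 from [4, 2, 1] -> [2, 1]
  satisfied 1 clause(s); 2 remain; assigned so far: [3, 4, 5]
unit clause [-1] forces x1=F; simplify:
  drop 1 from [2, 1] -> [2]
  satisfied 1 clause(s); 1 remain; assigned so far: [1, 3, 4, 5]
unit clause [2] forces x2=T; simplify:
  satisfied 1 clause(s); 0 remain; assigned so far: [1, 2, 3, 4, 5]

Answer: 0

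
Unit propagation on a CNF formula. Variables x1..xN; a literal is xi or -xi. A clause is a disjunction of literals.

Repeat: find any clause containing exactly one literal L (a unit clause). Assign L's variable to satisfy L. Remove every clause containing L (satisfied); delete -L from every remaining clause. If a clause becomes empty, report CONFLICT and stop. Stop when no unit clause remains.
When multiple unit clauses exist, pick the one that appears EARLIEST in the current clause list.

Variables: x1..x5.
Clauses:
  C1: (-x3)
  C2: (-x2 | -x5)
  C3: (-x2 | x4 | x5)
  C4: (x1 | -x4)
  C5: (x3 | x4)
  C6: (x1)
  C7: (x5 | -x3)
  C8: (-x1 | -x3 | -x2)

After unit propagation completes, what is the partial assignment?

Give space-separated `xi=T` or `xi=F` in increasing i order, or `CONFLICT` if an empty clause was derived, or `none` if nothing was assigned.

Answer: x1=T x3=F x4=T

Derivation:
unit clause [-3] forces x3=F; simplify:
  drop 3 from [3, 4] -> [4]
  satisfied 3 clause(s); 5 remain; assigned so far: [3]
unit clause [4] forces x4=T; simplify:
  drop -4 from [1, -4] -> [1]
  satisfied 2 clause(s); 3 remain; assigned so far: [3, 4]
unit clause [1] forces x1=T; simplify:
  satisfied 2 clause(s); 1 remain; assigned so far: [1, 3, 4]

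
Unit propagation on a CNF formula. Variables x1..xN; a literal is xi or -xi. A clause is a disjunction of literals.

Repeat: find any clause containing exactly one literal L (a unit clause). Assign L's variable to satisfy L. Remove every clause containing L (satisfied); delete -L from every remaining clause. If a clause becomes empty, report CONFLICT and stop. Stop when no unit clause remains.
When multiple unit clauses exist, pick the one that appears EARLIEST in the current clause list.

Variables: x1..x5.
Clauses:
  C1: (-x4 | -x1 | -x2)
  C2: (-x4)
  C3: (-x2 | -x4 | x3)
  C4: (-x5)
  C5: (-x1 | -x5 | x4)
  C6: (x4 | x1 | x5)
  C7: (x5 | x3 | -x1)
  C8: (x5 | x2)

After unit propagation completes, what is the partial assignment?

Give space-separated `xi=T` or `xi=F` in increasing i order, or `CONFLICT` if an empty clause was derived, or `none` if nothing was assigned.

Answer: x1=T x2=T x3=T x4=F x5=F

Derivation:
unit clause [-4] forces x4=F; simplify:
  drop 4 from [-1, -5, 4] -> [-1, -5]
  drop 4 from [4, 1, 5] -> [1, 5]
  satisfied 3 clause(s); 5 remain; assigned so far: [4]
unit clause [-5] forces x5=F; simplify:
  drop 5 from [1, 5] -> [1]
  drop 5 from [5, 3, -1] -> [3, -1]
  drop 5 from [5, 2] -> [2]
  satisfied 2 clause(s); 3 remain; assigned so far: [4, 5]
unit clause [1] forces x1=T; simplify:
  drop -1 from [3, -1] -> [3]
  satisfied 1 clause(s); 2 remain; assigned so far: [1, 4, 5]
unit clause [3] forces x3=T; simplify:
  satisfied 1 clause(s); 1 remain; assigned so far: [1, 3, 4, 5]
unit clause [2] forces x2=T; simplify:
  satisfied 1 clause(s); 0 remain; assigned so far: [1, 2, 3, 4, 5]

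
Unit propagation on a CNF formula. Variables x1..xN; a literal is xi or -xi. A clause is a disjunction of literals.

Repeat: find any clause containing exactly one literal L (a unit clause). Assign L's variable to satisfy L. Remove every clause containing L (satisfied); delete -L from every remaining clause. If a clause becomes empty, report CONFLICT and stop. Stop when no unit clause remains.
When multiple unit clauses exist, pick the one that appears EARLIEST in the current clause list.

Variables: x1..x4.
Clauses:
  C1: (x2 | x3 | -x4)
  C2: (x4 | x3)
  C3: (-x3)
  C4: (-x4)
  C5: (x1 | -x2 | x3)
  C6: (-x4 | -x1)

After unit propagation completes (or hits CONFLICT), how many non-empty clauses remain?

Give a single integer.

Answer: 3

Derivation:
unit clause [-3] forces x3=F; simplify:
  drop 3 from [2, 3, -4] -> [2, -4]
  drop 3 from [4, 3] -> [4]
  drop 3 from [1, -2, 3] -> [1, -2]
  satisfied 1 clause(s); 5 remain; assigned so far: [3]
unit clause [4] forces x4=T; simplify:
  drop -4 from [2, -4] -> [2]
  drop -4 from [-4] -> [] (empty!)
  drop -4 from [-4, -1] -> [-1]
  satisfied 1 clause(s); 4 remain; assigned so far: [3, 4]
CONFLICT (empty clause)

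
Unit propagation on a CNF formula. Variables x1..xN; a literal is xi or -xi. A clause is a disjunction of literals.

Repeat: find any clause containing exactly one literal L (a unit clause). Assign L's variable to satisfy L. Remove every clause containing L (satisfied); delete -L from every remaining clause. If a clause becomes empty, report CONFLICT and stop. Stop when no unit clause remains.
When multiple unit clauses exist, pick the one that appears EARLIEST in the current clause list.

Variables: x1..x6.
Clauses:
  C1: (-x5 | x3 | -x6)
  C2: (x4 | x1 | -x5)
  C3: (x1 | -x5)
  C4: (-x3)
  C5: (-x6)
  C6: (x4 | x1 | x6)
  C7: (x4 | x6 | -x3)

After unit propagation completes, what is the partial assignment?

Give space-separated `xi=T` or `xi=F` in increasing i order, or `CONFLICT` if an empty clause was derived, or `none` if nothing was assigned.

unit clause [-3] forces x3=F; simplify:
  drop 3 from [-5, 3, -6] -> [-5, -6]
  satisfied 2 clause(s); 5 remain; assigned so far: [3]
unit clause [-6] forces x6=F; simplify:
  drop 6 from [4, 1, 6] -> [4, 1]
  satisfied 2 clause(s); 3 remain; assigned so far: [3, 6]

Answer: x3=F x6=F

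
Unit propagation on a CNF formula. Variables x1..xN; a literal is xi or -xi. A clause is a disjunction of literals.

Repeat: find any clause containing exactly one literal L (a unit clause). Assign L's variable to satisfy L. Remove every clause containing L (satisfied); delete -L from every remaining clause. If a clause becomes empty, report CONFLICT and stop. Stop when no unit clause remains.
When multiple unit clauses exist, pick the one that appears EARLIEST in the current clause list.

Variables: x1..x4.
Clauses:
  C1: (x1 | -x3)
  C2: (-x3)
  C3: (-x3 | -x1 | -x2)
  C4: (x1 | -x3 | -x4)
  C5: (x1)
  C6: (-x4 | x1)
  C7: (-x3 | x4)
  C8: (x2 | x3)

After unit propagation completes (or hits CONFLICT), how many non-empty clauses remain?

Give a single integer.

unit clause [-3] forces x3=F; simplify:
  drop 3 from [2, 3] -> [2]
  satisfied 5 clause(s); 3 remain; assigned so far: [3]
unit clause [1] forces x1=T; simplify:
  satisfied 2 clause(s); 1 remain; assigned so far: [1, 3]
unit clause [2] forces x2=T; simplify:
  satisfied 1 clause(s); 0 remain; assigned so far: [1, 2, 3]

Answer: 0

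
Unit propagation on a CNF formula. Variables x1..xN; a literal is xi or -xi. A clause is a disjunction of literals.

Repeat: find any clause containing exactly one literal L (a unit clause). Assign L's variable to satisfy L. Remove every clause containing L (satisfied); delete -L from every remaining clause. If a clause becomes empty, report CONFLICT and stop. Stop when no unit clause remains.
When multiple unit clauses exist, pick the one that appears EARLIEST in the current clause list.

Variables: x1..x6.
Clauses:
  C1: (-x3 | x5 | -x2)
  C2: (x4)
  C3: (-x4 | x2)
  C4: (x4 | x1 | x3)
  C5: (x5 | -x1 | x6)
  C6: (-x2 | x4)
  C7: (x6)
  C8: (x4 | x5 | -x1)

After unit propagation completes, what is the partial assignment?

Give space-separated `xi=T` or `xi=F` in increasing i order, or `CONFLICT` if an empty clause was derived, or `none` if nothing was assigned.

unit clause [4] forces x4=T; simplify:
  drop -4 from [-4, 2] -> [2]
  satisfied 4 clause(s); 4 remain; assigned so far: [4]
unit clause [2] forces x2=T; simplify:
  drop -2 from [-3, 5, -2] -> [-3, 5]
  satisfied 1 clause(s); 3 remain; assigned so far: [2, 4]
unit clause [6] forces x6=T; simplify:
  satisfied 2 clause(s); 1 remain; assigned so far: [2, 4, 6]

Answer: x2=T x4=T x6=T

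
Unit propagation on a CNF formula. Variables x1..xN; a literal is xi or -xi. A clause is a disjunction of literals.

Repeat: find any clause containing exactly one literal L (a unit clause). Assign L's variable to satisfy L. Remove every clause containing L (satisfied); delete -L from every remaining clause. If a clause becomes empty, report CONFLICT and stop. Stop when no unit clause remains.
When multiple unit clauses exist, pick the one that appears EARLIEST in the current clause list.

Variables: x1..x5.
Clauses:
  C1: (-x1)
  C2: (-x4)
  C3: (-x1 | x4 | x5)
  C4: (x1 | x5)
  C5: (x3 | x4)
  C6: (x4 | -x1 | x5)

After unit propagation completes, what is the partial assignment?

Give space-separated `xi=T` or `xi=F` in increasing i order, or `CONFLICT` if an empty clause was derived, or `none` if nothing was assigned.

Answer: x1=F x3=T x4=F x5=T

Derivation:
unit clause [-1] forces x1=F; simplify:
  drop 1 from [1, 5] -> [5]
  satisfied 3 clause(s); 3 remain; assigned so far: [1]
unit clause [-4] forces x4=F; simplify:
  drop 4 from [3, 4] -> [3]
  satisfied 1 clause(s); 2 remain; assigned so far: [1, 4]
unit clause [5] forces x5=T; simplify:
  satisfied 1 clause(s); 1 remain; assigned so far: [1, 4, 5]
unit clause [3] forces x3=T; simplify:
  satisfied 1 clause(s); 0 remain; assigned so far: [1, 3, 4, 5]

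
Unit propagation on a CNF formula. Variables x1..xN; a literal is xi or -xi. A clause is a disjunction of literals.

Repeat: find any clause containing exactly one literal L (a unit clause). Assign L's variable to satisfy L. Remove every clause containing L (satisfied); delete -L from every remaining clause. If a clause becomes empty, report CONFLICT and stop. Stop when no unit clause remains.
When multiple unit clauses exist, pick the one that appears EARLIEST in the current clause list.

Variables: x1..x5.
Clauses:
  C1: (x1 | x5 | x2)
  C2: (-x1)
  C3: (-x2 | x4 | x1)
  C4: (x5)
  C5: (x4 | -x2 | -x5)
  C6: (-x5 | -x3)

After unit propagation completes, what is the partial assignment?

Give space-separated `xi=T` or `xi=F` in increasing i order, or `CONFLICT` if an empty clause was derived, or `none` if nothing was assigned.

Answer: x1=F x3=F x5=T

Derivation:
unit clause [-1] forces x1=F; simplify:
  drop 1 from [1, 5, 2] -> [5, 2]
  drop 1 from [-2, 4, 1] -> [-2, 4]
  satisfied 1 clause(s); 5 remain; assigned so far: [1]
unit clause [5] forces x5=T; simplify:
  drop -5 from [4, -2, -5] -> [4, -2]
  drop -5 from [-5, -3] -> [-3]
  satisfied 2 clause(s); 3 remain; assigned so far: [1, 5]
unit clause [-3] forces x3=F; simplify:
  satisfied 1 clause(s); 2 remain; assigned so far: [1, 3, 5]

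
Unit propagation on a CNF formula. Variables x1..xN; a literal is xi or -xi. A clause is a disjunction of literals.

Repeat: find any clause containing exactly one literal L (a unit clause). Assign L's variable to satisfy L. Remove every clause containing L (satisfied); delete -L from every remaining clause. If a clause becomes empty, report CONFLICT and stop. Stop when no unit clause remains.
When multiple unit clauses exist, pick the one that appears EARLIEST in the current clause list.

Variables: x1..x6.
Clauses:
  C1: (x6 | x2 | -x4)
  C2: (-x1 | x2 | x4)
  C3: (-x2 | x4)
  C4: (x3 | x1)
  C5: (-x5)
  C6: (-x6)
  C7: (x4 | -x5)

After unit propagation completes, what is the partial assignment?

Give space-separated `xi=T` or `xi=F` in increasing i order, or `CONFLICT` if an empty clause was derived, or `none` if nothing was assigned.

unit clause [-5] forces x5=F; simplify:
  satisfied 2 clause(s); 5 remain; assigned so far: [5]
unit clause [-6] forces x6=F; simplify:
  drop 6 from [6, 2, -4] -> [2, -4]
  satisfied 1 clause(s); 4 remain; assigned so far: [5, 6]

Answer: x5=F x6=F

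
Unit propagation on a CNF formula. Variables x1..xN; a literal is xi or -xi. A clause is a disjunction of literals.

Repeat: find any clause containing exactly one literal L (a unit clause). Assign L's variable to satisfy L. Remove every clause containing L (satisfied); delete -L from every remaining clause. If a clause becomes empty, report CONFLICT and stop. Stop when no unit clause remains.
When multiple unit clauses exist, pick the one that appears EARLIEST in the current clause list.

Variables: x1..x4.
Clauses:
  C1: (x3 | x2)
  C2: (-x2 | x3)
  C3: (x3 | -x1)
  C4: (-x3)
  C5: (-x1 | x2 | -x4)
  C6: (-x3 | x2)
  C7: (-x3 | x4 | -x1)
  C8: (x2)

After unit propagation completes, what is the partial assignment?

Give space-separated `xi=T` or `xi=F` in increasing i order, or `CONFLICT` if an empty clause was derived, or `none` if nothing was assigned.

unit clause [-3] forces x3=F; simplify:
  drop 3 from [3, 2] -> [2]
  drop 3 from [-2, 3] -> [-2]
  drop 3 from [3, -1] -> [-1]
  satisfied 3 clause(s); 5 remain; assigned so far: [3]
unit clause [2] forces x2=T; simplify:
  drop -2 from [-2] -> [] (empty!)
  satisfied 3 clause(s); 2 remain; assigned so far: [2, 3]
CONFLICT (empty clause)

Answer: CONFLICT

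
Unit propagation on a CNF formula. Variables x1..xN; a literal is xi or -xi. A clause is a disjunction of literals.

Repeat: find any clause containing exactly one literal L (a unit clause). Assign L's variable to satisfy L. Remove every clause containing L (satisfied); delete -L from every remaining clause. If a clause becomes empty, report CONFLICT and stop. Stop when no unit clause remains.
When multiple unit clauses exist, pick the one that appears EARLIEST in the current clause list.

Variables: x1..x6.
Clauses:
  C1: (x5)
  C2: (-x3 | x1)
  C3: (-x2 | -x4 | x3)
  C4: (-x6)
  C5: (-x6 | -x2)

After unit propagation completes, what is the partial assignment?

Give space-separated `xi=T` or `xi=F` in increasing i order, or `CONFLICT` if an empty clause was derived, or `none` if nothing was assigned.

Answer: x5=T x6=F

Derivation:
unit clause [5] forces x5=T; simplify:
  satisfied 1 clause(s); 4 remain; assigned so far: [5]
unit clause [-6] forces x6=F; simplify:
  satisfied 2 clause(s); 2 remain; assigned so far: [5, 6]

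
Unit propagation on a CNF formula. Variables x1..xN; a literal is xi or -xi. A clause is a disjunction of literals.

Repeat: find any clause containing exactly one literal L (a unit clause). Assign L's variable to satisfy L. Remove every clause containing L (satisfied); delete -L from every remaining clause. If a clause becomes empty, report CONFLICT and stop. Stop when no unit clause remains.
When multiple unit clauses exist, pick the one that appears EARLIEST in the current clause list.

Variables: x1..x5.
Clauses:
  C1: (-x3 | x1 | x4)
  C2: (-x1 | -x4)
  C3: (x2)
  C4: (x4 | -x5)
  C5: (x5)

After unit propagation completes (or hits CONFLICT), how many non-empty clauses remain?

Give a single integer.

Answer: 0

Derivation:
unit clause [2] forces x2=T; simplify:
  satisfied 1 clause(s); 4 remain; assigned so far: [2]
unit clause [5] forces x5=T; simplify:
  drop -5 from [4, -5] -> [4]
  satisfied 1 clause(s); 3 remain; assigned so far: [2, 5]
unit clause [4] forces x4=T; simplify:
  drop -4 from [-1, -4] -> [-1]
  satisfied 2 clause(s); 1 remain; assigned so far: [2, 4, 5]
unit clause [-1] forces x1=F; simplify:
  satisfied 1 clause(s); 0 remain; assigned so far: [1, 2, 4, 5]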